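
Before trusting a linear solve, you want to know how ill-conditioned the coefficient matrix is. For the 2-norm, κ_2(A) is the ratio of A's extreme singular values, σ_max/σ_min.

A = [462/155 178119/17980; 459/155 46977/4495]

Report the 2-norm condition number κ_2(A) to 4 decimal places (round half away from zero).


124.0000

form AᵀA = [16965/961 116235/1922; 116235/1922 3188385/15376] with trace 3459825/15376 and determinant 50625/15376
solving λ² − 3459825/15376·λ + 50625/15376 = 0 gives λ = 225, 225/15376
κ = σ_max/σ_min = 15/(15/124) = 124.0000


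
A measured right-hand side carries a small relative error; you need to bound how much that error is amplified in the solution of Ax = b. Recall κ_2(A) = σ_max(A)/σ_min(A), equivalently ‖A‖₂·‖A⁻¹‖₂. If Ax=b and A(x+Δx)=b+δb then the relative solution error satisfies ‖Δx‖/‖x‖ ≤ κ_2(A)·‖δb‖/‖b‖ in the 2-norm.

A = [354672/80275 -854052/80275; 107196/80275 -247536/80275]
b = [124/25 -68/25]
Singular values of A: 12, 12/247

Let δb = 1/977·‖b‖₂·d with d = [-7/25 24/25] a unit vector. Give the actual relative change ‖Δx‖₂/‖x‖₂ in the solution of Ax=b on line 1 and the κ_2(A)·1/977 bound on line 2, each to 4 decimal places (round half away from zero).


0.0014
0.2528

from the listed singular values, σ₁ = 12, σ_n = 12/247
κ_2(A) = 12 / (12/247) = 247.0000
κ_2(A)·‖δb‖/‖b‖ = 0.2528
solve Ax = b  →  x = [-75.8718 -31.9744]
2-norm of b is 5.6569; of x, 82.3340
re-solving with b+δb shifts x by Δx of norm 0.1192
realised ‖Δx‖/‖x‖ = 0.0014
tightness: 0.0014 against a bound of 0.2528 (unrounded ratio ≈ 0.0057)


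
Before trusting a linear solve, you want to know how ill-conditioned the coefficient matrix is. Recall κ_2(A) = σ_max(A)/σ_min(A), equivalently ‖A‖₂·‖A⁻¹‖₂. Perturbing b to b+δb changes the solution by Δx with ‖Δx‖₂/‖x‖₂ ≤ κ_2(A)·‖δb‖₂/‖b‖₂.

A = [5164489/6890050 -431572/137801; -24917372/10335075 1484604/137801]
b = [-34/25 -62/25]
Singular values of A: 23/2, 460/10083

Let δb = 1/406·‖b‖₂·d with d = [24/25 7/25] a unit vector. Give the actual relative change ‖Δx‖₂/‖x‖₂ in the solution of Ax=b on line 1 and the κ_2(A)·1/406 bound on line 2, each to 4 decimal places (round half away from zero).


0.0035
0.6209

largest singular value 23/2, smallest 460/10083
κ = σ_max/σ_min = (23/2)/(460/10083) = 252.0750
bound on ‖Δx‖/‖x‖: κ·ε = 252.0750·1/406 = 0.6209
solve Ax = b  →  x = [-42.7317 -9.7929]
2-norm of b is 2.8284; of x, 43.8395
re-solving with b+δb shifts x by Δx of norm 0.1527
realised ‖Δx‖/‖x‖ = 0.0035
tightness: 0.0035 against a bound of 0.6209 (unrounded ratio ≈ 0.0056)


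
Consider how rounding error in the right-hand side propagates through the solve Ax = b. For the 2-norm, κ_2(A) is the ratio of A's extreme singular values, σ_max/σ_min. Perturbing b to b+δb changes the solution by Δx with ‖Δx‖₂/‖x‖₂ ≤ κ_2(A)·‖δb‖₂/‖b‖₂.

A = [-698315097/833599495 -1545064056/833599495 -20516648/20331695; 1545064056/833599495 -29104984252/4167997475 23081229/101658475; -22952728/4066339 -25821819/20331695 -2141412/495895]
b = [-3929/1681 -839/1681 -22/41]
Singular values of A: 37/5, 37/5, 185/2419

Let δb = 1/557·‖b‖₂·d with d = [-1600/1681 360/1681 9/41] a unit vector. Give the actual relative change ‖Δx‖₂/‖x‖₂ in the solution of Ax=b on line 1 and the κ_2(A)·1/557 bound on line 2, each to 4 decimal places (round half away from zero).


0.0022
0.1737

largest singular value 37/5, smallest 185/2419
condition number: (37/5) ÷ (185/2419) = 96.7600
worst-case relative error ≤ 96.7600 × 1/557 = 0.1737
solve Ax = b  →  x = [-15.2323 -3.2888 21.0022]
2-norm of b is 2.4495; of x, 26.1520
Δx = A⁻¹·δb where δb = 1/557·2.4495·d; ‖Δx‖ = 0.0575
dividing the unrounded norms, ‖Δx‖/‖x‖ = 0.0022
so the bound overstates the realised error by a factor of ≈ 79.0063 (computed from the unrounded values)


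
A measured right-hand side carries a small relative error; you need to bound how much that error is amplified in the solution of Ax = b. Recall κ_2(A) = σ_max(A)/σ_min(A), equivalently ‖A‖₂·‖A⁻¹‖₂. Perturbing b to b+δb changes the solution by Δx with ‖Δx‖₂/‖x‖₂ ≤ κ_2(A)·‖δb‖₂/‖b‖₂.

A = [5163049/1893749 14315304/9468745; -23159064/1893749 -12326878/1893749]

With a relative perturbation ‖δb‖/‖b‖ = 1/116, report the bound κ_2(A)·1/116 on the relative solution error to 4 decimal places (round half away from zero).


2.3422

AᵀA = [334919286337/2133423721 893102557176/10667118605; 893102557176/10667118605 2381752504036/53335593025]; tr = 37213614749/184552225, det = 101646724/184552225
λ_max, λ_min = (37213614749/184552225 ± √1384778086170677689401/34059523752450625)/2 = 5041/25, 20164/7382089
κ = σ_max/σ_min = (71/5)/(142/2717) = 271.7000
κ_2(A)·‖δb‖/‖b‖ = 2.3422


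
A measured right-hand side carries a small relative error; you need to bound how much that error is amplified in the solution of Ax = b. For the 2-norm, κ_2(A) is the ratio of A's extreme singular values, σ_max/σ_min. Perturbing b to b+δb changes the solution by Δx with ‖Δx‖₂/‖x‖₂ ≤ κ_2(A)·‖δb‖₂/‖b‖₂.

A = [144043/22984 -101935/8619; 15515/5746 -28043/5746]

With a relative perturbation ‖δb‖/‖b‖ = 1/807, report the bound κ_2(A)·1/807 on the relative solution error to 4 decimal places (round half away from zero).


0.1933

form AᵀA = [145561121/3125824 -102328675/1172184; -102328675/1172184 287814589/1758276] with trace 20467417/97344 and determinant 707281/389376
solving λ² − 20467417/97344·λ + 707281/389376 = 0 gives λ = 841/4, 841/97344
κ = σ_max/σ_min = (29/2)/(29/312) = 156.0000
bound on ‖Δx‖/‖x‖: κ·ε = 156.0000·1/807 = 0.1933


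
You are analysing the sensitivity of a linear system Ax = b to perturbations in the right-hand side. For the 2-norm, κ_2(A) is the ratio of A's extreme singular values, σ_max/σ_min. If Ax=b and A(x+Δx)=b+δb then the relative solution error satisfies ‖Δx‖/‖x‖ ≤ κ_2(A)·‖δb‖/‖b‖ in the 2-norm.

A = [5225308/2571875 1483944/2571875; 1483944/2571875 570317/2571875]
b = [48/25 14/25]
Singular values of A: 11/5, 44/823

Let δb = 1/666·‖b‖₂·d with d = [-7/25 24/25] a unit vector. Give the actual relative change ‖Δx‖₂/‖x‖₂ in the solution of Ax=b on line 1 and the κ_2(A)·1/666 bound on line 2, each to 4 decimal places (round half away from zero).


0.0618
0.0618

largest singular value 11/5, smallest 44/823
condition number: (11/5) ÷ (44/823) = 41.1500
perturbation bound = 41.1500·1/666 = 0.0618
solve Ax = b  →  x = [0.8727 0.2545]
2-norm of b is 2.0000; of x, 0.9091
Δx = A⁻¹·δb where δb = 1/666·2.0000·d; ‖Δx‖ = 0.0562
relative error = 0.0618
realised/bound = 1 exactly: the bound is attained for this b and d


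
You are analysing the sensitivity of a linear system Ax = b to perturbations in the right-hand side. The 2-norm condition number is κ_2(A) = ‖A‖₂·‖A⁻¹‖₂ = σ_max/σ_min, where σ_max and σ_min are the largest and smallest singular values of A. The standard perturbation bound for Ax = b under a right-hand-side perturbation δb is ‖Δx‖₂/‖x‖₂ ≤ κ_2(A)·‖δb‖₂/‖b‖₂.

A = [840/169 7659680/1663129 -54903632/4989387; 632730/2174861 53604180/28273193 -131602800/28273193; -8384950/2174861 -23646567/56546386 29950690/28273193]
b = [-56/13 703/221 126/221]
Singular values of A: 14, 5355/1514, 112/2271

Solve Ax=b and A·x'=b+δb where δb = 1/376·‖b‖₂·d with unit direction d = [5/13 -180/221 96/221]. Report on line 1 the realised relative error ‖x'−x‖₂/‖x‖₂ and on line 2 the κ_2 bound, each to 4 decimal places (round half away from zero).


largest singular value 14, smallest 112/2271
κ = σ_max/σ_min = 14/(112/2271) = 283.8750
perturbation bound = 283.8750·1/376 = 0.7550
solve Ax = b  →  x = [-0.6044 -74.8606 -31.2132]
‖b‖ = 5.3852, ‖x‖ = 81.1094
Δx = A⁻¹·δb where δb = 1/376·5.3852·d; ‖Δx‖ = 0.2904
dividing the unrounded norms, ‖Δx‖/‖x‖ = 0.0036
so the bound overstates the realised error by a factor of ≈ 210.8629 (computed from the unrounded values)

0.0036
0.7550


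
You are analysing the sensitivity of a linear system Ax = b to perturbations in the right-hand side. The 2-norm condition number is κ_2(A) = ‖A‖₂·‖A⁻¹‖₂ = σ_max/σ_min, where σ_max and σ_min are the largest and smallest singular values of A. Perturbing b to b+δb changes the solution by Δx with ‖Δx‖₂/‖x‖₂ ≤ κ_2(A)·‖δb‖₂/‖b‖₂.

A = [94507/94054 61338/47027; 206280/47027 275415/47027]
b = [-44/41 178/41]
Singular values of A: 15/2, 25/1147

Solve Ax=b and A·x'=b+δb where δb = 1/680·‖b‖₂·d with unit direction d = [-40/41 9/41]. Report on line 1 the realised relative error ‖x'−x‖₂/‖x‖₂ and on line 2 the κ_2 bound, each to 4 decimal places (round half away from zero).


largest singular value 15/2, smallest 25/1147
κ = σ_max/σ_min = (15/2)/(25/1147) = 344.1000
perturbation bound = 344.1000·1/680 = 0.5060
solve Ax = b  →  x = [-73.0880 55.4827]
2-norm of b is 4.4721; of x, 91.7615
Δx = A⁻¹·δb where δb = 1/680·4.4721·d; ‖Δx‖ = 0.3017
relative error = 0.0033
so the bound overstates the realised error by a factor of ≈ 153.8888 (computed from the unrounded values)

0.0033
0.5060


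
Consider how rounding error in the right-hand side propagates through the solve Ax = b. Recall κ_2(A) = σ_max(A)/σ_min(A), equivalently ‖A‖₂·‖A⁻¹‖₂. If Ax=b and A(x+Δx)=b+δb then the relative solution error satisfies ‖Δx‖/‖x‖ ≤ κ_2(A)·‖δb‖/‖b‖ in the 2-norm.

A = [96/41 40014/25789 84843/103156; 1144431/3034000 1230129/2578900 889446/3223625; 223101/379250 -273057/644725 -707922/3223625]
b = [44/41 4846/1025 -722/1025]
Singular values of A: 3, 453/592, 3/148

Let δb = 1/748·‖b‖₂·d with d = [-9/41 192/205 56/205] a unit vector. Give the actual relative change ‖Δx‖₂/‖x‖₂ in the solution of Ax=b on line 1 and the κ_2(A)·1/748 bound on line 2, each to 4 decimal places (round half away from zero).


0.0016
0.1979

σ_max = 3, σ_min = 3/148
κ = σ_max/σ_min = 3/(3/148) = 148.0000
bound on ‖Δx‖/‖x‖: κ·ε = 148.0000·1/748 = 0.1979
solve Ax = b  →  x = [-1.0349 -90.6648 175.2899]
‖b‖₂ = 4.8990 and ‖x‖₂ = 197.3518
re-solving with b+δb shifts x by Δx of norm 0.3231
realised ‖Δx‖/‖x‖ = 0.0016
so the bound overstates the realised error by a factor of ≈ 120.8528 (computed from the unrounded values)


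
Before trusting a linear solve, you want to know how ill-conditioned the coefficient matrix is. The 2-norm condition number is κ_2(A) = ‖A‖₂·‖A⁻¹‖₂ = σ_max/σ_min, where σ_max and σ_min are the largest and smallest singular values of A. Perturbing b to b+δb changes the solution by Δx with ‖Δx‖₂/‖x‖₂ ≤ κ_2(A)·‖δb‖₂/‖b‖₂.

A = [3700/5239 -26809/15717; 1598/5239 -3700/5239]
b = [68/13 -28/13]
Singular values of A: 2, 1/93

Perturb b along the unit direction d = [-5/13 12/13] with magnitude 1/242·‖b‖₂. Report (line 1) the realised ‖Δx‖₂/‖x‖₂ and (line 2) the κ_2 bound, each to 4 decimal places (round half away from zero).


σ_max = 2, σ_min = 1/93
κ = σ_max/σ_min = 2/(1/93) = 186.0000
perturbation bound = 186.0000·1/242 = 0.7686
solve Ax = b  →  x = [-342.6154 -144.9231]
‖b‖₂ = 5.6569 and ‖x‖₂ = 372.0054
δb = ε·‖b‖·d = [-0.0090 0.0216]; solving A·Δx = δb gives ‖Δx‖ = 2.1739
realised ‖Δx‖/‖x‖ = 0.0058
so the bound overstates the realised error by a factor of ≈ 131.5238 (computed from the unrounded values)

0.0058
0.7686


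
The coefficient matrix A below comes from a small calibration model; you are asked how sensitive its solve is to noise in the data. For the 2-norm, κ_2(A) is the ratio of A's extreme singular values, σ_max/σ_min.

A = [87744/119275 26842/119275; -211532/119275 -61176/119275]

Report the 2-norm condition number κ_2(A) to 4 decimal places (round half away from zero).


form AᵀA = [62064848/16836125 18101664/16836125; 18101664/16836125 5281652/16836125] with trace 538772/134689 and determinant 64/134689
char-poly roots: 4 and 16/134689
σ_max=√4=2, σ_min=√(16/134689)=(4/367) → κ = 183.5000

183.5000


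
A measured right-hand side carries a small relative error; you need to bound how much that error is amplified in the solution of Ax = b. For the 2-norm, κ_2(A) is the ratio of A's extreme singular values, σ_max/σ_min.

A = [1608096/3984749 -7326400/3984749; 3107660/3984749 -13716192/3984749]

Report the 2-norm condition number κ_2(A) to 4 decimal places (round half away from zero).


M = AᵀA = [42365132944/54941953609 -188258878080/54941953609; -188258878080/54941953609 836713010176/54941953609]. tr(M)=522949520/32684089, det(M)=65536/32684089
char-poly roots: 16 and 4096/32684089
κ = σ_max/σ_min = 4/(64/5717) = 357.3125

357.3125


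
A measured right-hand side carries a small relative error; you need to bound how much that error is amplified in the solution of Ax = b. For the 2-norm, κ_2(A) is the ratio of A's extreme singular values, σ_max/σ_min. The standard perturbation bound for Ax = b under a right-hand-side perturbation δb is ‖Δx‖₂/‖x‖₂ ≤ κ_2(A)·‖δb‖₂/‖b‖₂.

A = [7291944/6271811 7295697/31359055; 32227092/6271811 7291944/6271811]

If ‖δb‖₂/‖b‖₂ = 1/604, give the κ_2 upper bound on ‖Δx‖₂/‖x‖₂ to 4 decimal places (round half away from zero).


M = AᵀA = [649469307600/23400126841 730630912968/117000634205; 730630912968/117000634205 822449956689/585003171025]. tr(M)=10148234769/348009025, det(M)=8503056/348009025
eigenvalues of AᵀA: λ = (tr ± √(tr²−4·det))/2 = 729/25, 11664/13920361
so κ_2 = √((729/25) / (11664/13920361)) = 186.5500
bound on ‖Δx‖/‖x‖: κ·ε = 186.5500·1/604 = 0.3089

0.3089


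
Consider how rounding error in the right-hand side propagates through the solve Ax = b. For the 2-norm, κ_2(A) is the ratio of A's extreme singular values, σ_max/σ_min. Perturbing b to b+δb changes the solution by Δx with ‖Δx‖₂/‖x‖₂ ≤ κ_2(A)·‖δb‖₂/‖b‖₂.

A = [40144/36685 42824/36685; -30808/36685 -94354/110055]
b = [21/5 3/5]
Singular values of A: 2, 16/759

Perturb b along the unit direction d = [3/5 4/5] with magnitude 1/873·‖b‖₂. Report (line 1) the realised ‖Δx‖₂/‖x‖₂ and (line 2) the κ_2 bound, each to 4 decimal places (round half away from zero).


0.0016
0.1087

from the listed singular values, σ₁ = 2, σ_n = 16/759
κ = σ_max/σ_min = 2/(16/759) = 94.8750
bound on ‖Δx‖/‖x‖: κ·ε = 94.8750·1/873 = 0.1087
solve Ax = b  →  x = [-102.0194 99.2328]
‖b‖₂ = 4.2426 and ‖x‖₂ = 142.3204
δb = ε·‖b‖·d = [0.0029 0.0039]; solving A·Δx = δb gives ‖Δx‖ = 0.2305
realised ‖Δx‖/‖x‖ = 0.0016
so the bound overstates the realised error by a factor of ≈ 67.0905 (computed from the unrounded values)


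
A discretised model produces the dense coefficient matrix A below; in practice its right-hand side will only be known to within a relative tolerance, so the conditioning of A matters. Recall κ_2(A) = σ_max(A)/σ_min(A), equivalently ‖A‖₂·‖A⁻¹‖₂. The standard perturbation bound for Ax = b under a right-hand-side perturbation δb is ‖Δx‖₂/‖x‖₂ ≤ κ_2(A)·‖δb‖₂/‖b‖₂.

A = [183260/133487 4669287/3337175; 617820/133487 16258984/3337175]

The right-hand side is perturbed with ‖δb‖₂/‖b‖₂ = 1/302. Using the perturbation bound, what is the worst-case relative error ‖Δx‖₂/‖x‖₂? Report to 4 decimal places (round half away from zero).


0.7621

form AᵀA = [415285780000/17818779169 436032761220/17818779169; 436032761220/17818779169 457850882881/17818779169] with trace 1038212441/21187609 and determinant 960400/21187609
char-poly roots: 49 and 19600/21187609
κ = σ_max/σ_min = 7/(140/4603) = 230.1500
perturbation bound = 230.1500·1/302 = 0.7621


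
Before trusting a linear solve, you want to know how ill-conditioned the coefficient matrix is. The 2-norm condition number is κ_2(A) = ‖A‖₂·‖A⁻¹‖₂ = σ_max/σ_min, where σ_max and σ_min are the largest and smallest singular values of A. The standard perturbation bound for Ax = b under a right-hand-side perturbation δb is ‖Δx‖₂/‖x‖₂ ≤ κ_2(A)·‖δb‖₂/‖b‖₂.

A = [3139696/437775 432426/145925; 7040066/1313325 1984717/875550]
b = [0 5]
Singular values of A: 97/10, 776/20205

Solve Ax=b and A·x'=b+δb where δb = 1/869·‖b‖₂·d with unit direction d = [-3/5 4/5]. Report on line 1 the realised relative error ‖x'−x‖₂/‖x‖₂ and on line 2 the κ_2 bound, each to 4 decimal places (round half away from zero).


σ_max = 97/10, σ_min = 776/20205
κ = σ_max/σ_min = (97/10)/(776/20205) = 252.5625
κ_2(A)·‖δb‖/‖b‖ = 0.2906
solve Ax = b  →  x = [-39.7720 96.2569]
‖b‖₂ = 5.0000 and ‖x‖₂ = 104.1499
δb = ε·‖b‖·d = [-0.0035 0.0046]; solving A·Δx = δb gives ‖Δx‖ = 0.1498
realised ‖Δx‖/‖x‖ = 0.0014
tightness: 0.0014 against a bound of 0.2906 (unrounded ratio ≈ 0.0049)

0.0014
0.2906


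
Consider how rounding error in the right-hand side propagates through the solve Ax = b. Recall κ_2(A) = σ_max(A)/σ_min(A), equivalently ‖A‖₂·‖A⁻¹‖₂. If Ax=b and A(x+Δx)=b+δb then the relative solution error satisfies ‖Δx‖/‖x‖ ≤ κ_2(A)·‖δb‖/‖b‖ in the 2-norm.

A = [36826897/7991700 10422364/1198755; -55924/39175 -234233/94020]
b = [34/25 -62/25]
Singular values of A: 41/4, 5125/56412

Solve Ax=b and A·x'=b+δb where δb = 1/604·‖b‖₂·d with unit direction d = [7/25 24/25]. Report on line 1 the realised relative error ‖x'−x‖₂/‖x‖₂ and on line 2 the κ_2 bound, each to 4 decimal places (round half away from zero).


0.0023
0.1868

largest singular value 41/4, smallest 5125/56412
κ = σ_max/σ_min = (41/4)/(5125/56412) = 112.8240
worst-case relative error ≤ 112.8240 × 1/604 = 0.1868
solve Ax = b  →  x = [19.5163 -10.1876]
2-norm of b is 2.8284; of x, 22.0153
δb = ε·‖b‖·d = [0.0013 0.0045]; solving A·Δx = δb gives ‖Δx‖ = 0.0515
dividing the unrounded norms, ‖Δx‖/‖x‖ = 0.0023
realised/bound (from unrounded values) ≈ 0.0125


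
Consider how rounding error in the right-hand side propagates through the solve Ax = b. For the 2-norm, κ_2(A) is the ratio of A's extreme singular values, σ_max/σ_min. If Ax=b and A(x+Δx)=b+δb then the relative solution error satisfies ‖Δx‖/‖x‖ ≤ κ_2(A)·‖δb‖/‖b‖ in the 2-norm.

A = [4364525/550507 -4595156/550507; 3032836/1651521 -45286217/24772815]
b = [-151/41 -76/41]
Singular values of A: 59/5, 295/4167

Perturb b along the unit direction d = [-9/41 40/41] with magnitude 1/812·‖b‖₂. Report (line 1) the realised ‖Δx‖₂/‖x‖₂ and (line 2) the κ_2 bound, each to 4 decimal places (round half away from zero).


largest singular value 59/5, smallest 295/4167
condition number: (59/5) ÷ (295/4167) = 166.6800
κ_2(A)·‖δb‖/‖b‖ = 0.2053
solve Ax = b  →  x = [-10.4625 -9.4962]
‖b‖₂ = 4.1231 and ‖x‖₂ = 14.1295
with δb = [-0.0011 0.0050], A·Δx = δb → ‖Δx‖ = 0.0717
realised ‖Δx‖/‖x‖ = 0.0051
so the bound overstates the realised error by a factor of ≈ 40.4375 (computed from the unrounded values)

0.0051
0.2053


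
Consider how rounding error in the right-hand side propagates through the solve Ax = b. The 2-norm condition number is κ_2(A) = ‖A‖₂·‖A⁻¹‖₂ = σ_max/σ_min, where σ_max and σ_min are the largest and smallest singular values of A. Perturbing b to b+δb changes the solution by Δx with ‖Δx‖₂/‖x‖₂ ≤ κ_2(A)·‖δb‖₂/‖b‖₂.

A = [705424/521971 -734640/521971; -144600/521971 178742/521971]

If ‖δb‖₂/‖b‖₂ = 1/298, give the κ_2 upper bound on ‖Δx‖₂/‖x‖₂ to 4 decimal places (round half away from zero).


AᵀA = [308466496/162078361 -323663760/162078361; -323663760/162078361 340062244/162078361]; tr = 771140/192721, det = 1024/192721
eigenvalues of AᵀA: λ = (tr ± √(tr²−4·det))/2 = 4, 256/192721
κ = σ_max/σ_min = 2/(16/439) = 54.8750
bound on ‖Δx‖/‖x‖: κ·ε = 54.8750·1/298 = 0.1841

0.1841


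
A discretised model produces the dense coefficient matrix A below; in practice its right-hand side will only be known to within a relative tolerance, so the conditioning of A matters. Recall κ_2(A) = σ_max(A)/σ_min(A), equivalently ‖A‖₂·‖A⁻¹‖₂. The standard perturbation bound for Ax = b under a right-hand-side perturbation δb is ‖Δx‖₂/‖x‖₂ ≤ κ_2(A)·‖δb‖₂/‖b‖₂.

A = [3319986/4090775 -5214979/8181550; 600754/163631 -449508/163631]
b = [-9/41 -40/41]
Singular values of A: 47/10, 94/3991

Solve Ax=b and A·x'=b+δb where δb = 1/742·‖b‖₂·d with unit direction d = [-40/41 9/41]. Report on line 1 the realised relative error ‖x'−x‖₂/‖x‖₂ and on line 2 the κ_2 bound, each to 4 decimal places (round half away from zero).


largest singular value 47/10, smallest 94/3991
κ = σ_max/σ_min = (47/10)/(94/3991) = 199.5500
bound on ‖Δx‖/‖x‖: κ·ε = 199.5500·1/742 = 0.2689
solve Ax = b  →  x = [-0.1702 0.1277]
2-norm of b is 1.0000; of x, 0.2128
re-solving with b+δb shifts x by Δx of norm 0.0572
dividing the unrounded norms, ‖Δx‖/‖x‖ = 0.2689
realised/bound = 1 exactly: the bound is attained for this b and d

0.2689
0.2689


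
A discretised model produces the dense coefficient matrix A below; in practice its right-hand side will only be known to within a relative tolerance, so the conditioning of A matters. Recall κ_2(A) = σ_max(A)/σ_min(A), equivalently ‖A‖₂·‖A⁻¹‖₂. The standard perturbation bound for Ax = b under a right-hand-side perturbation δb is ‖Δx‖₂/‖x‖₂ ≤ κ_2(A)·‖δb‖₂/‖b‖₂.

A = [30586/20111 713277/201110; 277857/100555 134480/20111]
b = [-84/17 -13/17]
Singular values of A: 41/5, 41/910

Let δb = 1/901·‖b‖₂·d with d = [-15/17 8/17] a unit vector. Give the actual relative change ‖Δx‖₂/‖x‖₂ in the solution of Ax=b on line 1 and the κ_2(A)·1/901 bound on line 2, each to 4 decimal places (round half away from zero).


0.0014
0.2020

σ_max = 41/5, σ_min = 41/910
κ = σ_max/σ_min = (41/5)/(41/910) = 182.0000
κ_2(A)·‖δb‖/‖b‖ = 0.2020
solve Ax = b  →  x = [-82.0919 33.8086]
‖b‖ = 5.0000, ‖x‖ = 88.7812
with δb = [-0.0049 0.0026], A·Δx = δb → ‖Δx‖ = 0.1232
dividing the unrounded norms, ‖Δx‖/‖x‖ = 0.0014
realised/bound (from unrounded values) ≈ 0.0069


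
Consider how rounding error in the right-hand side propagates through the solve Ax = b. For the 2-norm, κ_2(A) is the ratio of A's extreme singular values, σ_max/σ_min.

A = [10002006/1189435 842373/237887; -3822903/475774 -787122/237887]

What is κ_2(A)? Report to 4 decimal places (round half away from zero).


AᵀA = [910255861809/6728920900 18963314433/336446045; 18963314433/336446045 1580443893/67289209]; tr = 6321303261/39816100, det = 15752961/39816100
solving λ² − 6321303261/39816100·λ + 15752961/39816100 = 0 gives λ = 3969/25, 3969/1592644
σ_max=√(3969/25)=(63/5), σ_min=√(3969/1592644)=(63/1262) → κ = 252.4000

252.4000


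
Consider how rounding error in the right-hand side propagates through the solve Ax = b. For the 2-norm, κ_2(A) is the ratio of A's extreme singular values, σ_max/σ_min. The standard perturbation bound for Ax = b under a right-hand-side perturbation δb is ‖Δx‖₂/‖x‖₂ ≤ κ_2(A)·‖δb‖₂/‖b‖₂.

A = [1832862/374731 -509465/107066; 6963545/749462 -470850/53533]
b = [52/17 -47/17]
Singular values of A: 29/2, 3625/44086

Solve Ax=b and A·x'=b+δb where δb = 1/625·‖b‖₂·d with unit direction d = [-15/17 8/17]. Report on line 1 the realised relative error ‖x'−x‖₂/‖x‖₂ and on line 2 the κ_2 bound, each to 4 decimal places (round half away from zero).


σ_max = 29/2, σ_min = 3625/44086
κ = σ_max/σ_min = (29/2)/(3625/44086) = 176.3440
worst-case relative error ≤ 176.3440 × 1/625 = 0.2822
solve Ax = b  →  x = [-33.5993 -35.1793]
2-norm of b is 4.1231; of x, 48.6467
re-solving with b+δb shifts x by Δx of norm 0.0802
relative error = 0.0016
so the bound overstates the realised error by a factor of ≈ 171.0790 (computed from the unrounded values)

0.0016
0.2822


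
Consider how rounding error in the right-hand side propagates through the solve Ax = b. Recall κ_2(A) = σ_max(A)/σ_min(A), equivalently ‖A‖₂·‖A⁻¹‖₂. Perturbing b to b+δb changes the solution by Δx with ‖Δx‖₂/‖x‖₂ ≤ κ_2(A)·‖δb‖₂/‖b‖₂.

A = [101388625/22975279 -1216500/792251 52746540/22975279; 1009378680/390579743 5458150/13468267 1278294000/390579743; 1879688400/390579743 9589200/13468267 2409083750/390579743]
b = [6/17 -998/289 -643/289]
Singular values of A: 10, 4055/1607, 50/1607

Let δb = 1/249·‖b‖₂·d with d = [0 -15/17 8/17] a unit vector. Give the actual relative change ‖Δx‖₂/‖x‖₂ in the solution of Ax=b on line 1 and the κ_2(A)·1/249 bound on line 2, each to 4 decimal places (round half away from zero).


0.0083
1.2908

σ_max = 10, σ_min = 50/1607
κ_2(A) = 10 / (50/1607) = 321.4000
bound on ‖Δx‖/‖x‖: κ·ε = 321.4000·1/249 = 1.2908
solve Ax = b  →  x = [-31.8931 -47.0942 29.9601]
2-norm of b is 4.1231; of x, 64.2856
re-solving with b+δb shifts x by Δx of norm 0.5322
realised ‖Δx‖/‖x‖ = 0.0083
so the bound overstates the realised error by a factor of ≈ 155.9154 (computed from the unrounded values)


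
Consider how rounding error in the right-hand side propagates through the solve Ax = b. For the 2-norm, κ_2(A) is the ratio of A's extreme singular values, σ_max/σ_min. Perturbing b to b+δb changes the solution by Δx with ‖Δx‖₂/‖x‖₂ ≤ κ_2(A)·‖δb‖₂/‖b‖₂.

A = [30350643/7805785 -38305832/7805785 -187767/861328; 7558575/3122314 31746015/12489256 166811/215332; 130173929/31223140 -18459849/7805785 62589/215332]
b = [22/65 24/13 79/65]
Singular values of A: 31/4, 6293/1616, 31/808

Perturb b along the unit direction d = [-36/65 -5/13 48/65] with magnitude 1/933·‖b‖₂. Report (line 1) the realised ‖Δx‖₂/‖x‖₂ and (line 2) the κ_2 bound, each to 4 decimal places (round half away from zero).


σ_max = 31/4, σ_min = 31/808
condition number: (31/4) ÷ (31/808) = 202.0000
κ_2(A)·‖δb‖/‖b‖ = 0.2165
solve Ax = b  →  x = [0.4390 0.2738 0.1127]
‖b‖ = 2.2361, ‖x‖ = 0.5295
with δb = [-0.0013 -0.0009 0.0018], A·Δx = δb → ‖Δx‖ = 0.0625
realised ‖Δx‖/‖x‖ = 0.1180
so the bound overstates the realised error by a factor of ≈ 1.8354 (computed from the unrounded values)

0.1180
0.2165


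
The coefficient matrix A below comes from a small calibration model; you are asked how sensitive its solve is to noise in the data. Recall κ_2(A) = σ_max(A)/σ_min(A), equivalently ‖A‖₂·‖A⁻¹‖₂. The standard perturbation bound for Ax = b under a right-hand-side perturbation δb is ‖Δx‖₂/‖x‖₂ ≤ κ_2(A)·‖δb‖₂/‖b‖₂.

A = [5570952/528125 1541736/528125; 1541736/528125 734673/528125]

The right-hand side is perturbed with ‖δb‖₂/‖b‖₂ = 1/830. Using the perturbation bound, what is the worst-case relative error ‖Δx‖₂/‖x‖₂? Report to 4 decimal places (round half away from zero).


0.0255

AᵀA = [53459929728/446265625 15554574504/446265625; 15554574504/446265625 4666710897/446265625]; tr = 3720105/28561, det = 675584064/17850625
char-poly roots: 3249/25 and 207936/714025
κ = σ_max/σ_min = (57/5)/(456/845) = 21.1250
bound on ‖Δx‖/‖x‖: κ·ε = 21.1250·1/830 = 0.0255


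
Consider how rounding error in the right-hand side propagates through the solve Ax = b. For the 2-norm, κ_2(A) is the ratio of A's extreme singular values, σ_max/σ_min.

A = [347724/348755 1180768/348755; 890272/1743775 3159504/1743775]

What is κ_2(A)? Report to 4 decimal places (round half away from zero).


form AᵀA = [13202019856/10521630625 45250353792/10521630625; 45250353792/10521630625 155148070144/10521630625] with trace 269360144/16834609 and determinant 102400/16834609
eigenvalues of AᵀA: λ = (tr ± √(tr²−4·det))/2 = 16, 6400/16834609
κ = σ_max/σ_min = 4/(80/4103) = 205.1500

205.1500


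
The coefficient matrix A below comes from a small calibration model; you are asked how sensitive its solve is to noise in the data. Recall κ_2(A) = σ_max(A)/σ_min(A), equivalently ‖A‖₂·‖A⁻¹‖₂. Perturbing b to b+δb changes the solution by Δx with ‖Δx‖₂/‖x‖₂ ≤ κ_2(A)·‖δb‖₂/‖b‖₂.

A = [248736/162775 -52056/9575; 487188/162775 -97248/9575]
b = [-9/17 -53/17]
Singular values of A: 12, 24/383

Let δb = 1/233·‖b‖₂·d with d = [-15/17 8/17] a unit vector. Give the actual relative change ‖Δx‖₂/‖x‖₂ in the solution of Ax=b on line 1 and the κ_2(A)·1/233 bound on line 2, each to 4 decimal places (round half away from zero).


σ_max = 12, σ_min = 24/383
κ_2(A) = 12 / (24/383) = 191.5000
worst-case relative error ≤ 191.5000 × 1/233 = 0.8219
solve Ax = b  →  x = [-15.3900 -4.2283]
‖b‖ = 3.1623, ‖x‖ = 15.9603
δb = ε·‖b‖·d = [-0.0120 0.0064]; solving A·Δx = δb gives ‖Δx‖ = 0.2166
realised ‖Δx‖/‖x‖ = 0.0136
so the bound overstates the realised error by a factor of ≈ 60.5650 (computed from the unrounded values)

0.0136
0.8219


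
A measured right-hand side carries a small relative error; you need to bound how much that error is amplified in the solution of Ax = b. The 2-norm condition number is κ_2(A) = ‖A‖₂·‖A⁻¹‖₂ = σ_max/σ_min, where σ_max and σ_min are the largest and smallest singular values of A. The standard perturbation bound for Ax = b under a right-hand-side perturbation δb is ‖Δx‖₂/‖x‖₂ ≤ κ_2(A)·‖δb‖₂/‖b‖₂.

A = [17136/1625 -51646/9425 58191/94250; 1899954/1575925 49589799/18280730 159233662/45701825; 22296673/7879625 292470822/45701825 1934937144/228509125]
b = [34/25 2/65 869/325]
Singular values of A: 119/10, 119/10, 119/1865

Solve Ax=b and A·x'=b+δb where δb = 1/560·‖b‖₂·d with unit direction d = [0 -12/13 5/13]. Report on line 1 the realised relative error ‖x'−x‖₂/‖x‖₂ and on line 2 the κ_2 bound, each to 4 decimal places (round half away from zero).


0.0054
0.3330

σ_max = 119/10, σ_min = 119/1865
condition number: (119/10) ÷ (119/1865) = 186.5000
κ_2(A)·‖δb‖/‖b‖ = 0.3330
solve Ax = b  →  x = [-5.8727 -10.4068 10.1433]
‖b‖₂ = 3.0000 and ‖x‖₂ = 15.6741
Δx = A⁻¹·δb where δb = 1/560·3.0000·d; ‖Δx‖ = 0.0840
relative error = 0.0054
realised/bound (from unrounded values) ≈ 0.0161


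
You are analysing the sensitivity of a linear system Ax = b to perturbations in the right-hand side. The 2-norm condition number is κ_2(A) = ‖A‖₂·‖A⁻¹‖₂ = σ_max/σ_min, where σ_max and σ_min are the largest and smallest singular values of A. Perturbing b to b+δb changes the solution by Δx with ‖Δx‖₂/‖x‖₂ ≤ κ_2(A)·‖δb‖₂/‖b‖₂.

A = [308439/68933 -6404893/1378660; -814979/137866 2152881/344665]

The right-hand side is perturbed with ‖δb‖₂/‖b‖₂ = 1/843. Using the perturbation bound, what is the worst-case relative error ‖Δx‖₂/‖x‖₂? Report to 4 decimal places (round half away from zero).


0.2820

form AᵀA = [1044729237325/19007033956 -1096924880205/19007033956; -1096924880205/19007033956 4607239997761/76028135824] with trace 10447273421/90402064 and determinant 85470025/361608256
solving λ² − 10447273421/90402064·λ + 85470025/361608256 = 0 gives λ = 1849/16, 46225/22600516
κ = σ_max/σ_min = (43/4)/(215/4754) = 237.7000
perturbation bound = 237.7000·1/843 = 0.2820


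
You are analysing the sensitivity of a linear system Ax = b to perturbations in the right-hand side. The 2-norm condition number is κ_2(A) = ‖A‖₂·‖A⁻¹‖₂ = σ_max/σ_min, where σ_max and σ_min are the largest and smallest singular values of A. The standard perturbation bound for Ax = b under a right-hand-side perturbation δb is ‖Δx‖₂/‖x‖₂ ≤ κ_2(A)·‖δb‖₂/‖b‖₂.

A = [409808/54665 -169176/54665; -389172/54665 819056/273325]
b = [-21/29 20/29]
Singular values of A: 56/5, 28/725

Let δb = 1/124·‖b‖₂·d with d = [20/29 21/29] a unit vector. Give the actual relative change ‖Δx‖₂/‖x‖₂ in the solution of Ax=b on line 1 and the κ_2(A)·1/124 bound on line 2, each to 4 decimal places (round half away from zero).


from the listed singular values, σ₁ = 56/5, σ_n = 28/725
κ_2(A) = (56/5) / (28/725) = 290.0000
worst-case relative error ≤ 290.0000 × 1/124 = 2.3387
solve Ax = b  →  x = [-0.0824 0.0343]
2-norm of b is 1.0000; of x, 0.0893
δb = ε·‖b‖·d = [0.0056 0.0058]; solving A·Δx = δb gives ‖Δx‖ = 0.2088
relative error = 2.3387
realised/bound = 1 exactly: the bound is attained for this b and d

2.3387
2.3387


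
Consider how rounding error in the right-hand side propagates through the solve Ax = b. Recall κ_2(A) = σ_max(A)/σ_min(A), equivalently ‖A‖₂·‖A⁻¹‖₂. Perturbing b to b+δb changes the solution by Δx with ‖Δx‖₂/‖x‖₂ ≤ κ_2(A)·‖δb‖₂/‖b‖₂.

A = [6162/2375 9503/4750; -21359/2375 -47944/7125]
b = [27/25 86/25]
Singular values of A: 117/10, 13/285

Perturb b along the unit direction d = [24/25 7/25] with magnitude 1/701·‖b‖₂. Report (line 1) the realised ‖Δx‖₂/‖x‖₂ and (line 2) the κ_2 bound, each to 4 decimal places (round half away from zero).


from the listed singular values, σ₁ = 117/10, σ_n = 13/285
condition number: (117/10) ÷ (13/285) = 256.5000
worst-case relative error ≤ 256.5000 × 1/701 = 0.3659
solve Ax = b  →  x = [-26.5128 34.9231]
‖b‖ = 3.6056, ‖x‖ = 43.8469
with δb = [0.0049 0.0014], A·Δx = δb → ‖Δx‖ = 0.1128
relative error = 0.0026
tightness: 0.0026 against a bound of 0.3659 (unrounded ratio ≈ 0.0070)

0.0026
0.3659


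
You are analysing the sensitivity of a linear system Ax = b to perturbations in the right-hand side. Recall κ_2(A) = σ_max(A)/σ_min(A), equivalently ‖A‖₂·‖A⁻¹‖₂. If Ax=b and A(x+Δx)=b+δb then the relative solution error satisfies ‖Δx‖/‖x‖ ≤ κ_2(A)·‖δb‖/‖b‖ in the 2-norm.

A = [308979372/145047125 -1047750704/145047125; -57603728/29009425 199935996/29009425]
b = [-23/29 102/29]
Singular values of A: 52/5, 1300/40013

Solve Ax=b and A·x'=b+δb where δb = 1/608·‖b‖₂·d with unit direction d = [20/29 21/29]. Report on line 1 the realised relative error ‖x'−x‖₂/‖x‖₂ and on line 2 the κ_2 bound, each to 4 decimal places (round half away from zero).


0.0030
0.5265

from the listed singular values, σ₁ = 52/5, σ_n = 1300/40013
κ = σ_max/σ_min = (52/5)/(1300/40013) = 320.1040
κ_2(A)·‖δb‖/‖b‖ = 0.5265
solve Ax = b  →  x = [59.0154 17.5133]
‖b‖ = 3.6056, ‖x‖ = 61.5591
re-solving with b+δb shifts x by Δx of norm 0.1825
relative error = 0.0030
tightness: 0.0030 against a bound of 0.5265 (unrounded ratio ≈ 0.0056)


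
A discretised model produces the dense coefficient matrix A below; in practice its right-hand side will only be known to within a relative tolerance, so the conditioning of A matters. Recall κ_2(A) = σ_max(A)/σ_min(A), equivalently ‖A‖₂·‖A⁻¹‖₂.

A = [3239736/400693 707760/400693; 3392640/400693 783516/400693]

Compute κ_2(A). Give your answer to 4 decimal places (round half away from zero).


M = AᵀA = [26166344256/190909489 5887209600/190909489; 5887209600/190909489 1325590416/190909489]. tr(M)=16354512/113569, det(M)=82944/113569
eigenvalues of AᵀA: λ = (tr ± √(tr²−4·det))/2 = 144, 576/113569
σ_max=√144=12, σ_min=√(576/113569)=(24/337) → κ = 168.5000

168.5000


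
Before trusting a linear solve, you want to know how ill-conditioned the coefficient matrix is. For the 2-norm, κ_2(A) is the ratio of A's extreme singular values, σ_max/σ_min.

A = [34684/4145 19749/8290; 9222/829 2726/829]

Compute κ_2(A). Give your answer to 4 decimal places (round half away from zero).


207.2500

form AᵀA = [3329111956/17181025 970966458/17181025; 970966458/17181025 1133130601/68724100] with trace 577983137/2748964 and determinant 707281/687241
solving λ² − 577983137/2748964·λ + 707281/687241 = 0 gives λ = 841/4, 3364/687241
so κ_2 = √((841/4) / (3364/687241)) = 207.2500


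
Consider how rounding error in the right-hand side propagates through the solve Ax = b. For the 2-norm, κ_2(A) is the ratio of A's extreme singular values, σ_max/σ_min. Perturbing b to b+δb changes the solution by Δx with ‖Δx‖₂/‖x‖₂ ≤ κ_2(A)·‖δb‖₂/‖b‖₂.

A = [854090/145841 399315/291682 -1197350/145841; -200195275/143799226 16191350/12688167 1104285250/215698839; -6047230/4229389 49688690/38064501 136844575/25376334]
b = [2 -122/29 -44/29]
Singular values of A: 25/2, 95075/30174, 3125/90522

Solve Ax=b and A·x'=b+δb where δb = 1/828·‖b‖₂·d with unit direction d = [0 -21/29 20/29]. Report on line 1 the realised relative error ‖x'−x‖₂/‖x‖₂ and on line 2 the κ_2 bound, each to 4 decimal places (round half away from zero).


0.0030
0.4373

largest singular value 25/2, smallest 3125/90522
condition number: (25/2) ÷ (3125/90522) = 362.0880
worst-case relative error ≤ 362.0880 × 1/828 = 0.4373
solve Ax = b  →  x = [36.7810 -40.4142 19.2539]
‖b‖₂ = 4.8990 and ‖x‖₂ = 57.9384
δb = ε·‖b‖·d = [0.0000 -0.0043 0.0041]; solving A·Δx = δb gives ‖Δx‖ = 0.1714
realised ‖Δx‖/‖x‖ = 0.0030
so the bound overstates the realised error by a factor of ≈ 147.8329 (computed from the unrounded values)


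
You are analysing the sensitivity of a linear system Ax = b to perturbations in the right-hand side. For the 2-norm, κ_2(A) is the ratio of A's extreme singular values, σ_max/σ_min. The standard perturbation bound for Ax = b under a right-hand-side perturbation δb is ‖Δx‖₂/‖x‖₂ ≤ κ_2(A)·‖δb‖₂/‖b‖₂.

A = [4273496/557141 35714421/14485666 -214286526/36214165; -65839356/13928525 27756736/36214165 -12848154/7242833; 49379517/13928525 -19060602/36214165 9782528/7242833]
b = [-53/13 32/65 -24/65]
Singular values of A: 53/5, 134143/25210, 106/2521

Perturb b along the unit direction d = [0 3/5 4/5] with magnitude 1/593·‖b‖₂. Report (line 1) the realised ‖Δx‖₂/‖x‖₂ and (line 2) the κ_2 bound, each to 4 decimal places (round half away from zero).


0.3923
0.4251

largest singular value 53/5, smallest 106/2521
κ = σ_max/σ_min = (53/5)/(106/2521) = 252.1000
κ_2(A)·‖δb‖/‖b‖ = 0.4251
solve Ax = b  →  x = [-0.2445 -0.1321 0.3170]
2-norm of b is 4.1231; of x, 0.4216
δb = ε·‖b‖·d = [0.0000 0.0042 0.0056]; solving A·Δx = δb gives ‖Δx‖ = 0.1654
relative error = 0.3923
realised/bound (from unrounded values) ≈ 0.9227


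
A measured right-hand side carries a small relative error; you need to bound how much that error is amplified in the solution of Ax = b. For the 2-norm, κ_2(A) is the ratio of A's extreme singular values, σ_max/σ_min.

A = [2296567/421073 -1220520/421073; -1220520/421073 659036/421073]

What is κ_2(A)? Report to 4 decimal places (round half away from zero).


AᵀA = [23404460401/613503361 -12482258040/613503361; -12482258040/613503361 6657430864/613503361]; tr = 104020385/2122849, det = 38416/2122849
eigenvalues of AᵀA: λ = (tr ± √(tr²−4·det))/2 = 49, 784/2122849
so κ_2 = √(49 / (784/2122849)) = 364.2500

364.2500


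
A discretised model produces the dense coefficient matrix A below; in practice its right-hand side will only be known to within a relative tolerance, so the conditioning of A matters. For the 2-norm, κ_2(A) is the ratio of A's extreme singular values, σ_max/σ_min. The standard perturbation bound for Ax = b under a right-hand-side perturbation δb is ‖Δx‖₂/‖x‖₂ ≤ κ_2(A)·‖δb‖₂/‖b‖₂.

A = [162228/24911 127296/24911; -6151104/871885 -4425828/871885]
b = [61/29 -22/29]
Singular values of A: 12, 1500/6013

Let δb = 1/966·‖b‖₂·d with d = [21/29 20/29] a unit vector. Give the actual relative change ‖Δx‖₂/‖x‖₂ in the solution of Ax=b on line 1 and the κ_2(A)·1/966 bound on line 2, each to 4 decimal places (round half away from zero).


0.0023
0.0498

σ_max = 12, σ_min = 1500/6013
condition number: 12 ÷ (1500/6013) = 48.1040
κ_2(A)·‖δb‖/‖b‖ = 0.0498
solve Ax = b  →  x = [-2.2719 3.3069]
‖b‖₂ = 2.2361 and ‖x‖₂ = 4.0121
Δx = A⁻¹·δb where δb = 1/966·2.2361·d; ‖Δx‖ = 0.0093
dividing the unrounded norms, ‖Δx‖/‖x‖ = 0.0023
so the bound overstates the realised error by a factor of ≈ 21.5313 (computed from the unrounded values)
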